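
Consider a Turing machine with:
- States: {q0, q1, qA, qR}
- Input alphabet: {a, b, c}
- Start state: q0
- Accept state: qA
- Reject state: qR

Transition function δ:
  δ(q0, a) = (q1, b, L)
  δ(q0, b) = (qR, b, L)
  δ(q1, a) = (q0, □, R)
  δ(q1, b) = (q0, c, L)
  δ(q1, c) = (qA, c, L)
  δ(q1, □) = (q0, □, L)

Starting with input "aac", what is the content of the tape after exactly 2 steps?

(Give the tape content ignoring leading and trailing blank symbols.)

Execution trace:
Initial: [q0]aac
Step 1: δ(q0, a) = (q1, b, L) → [q1]□bac
Step 2: δ(q1, □) = (q0, □, L) → [q0]□□bac

No transition is defined for δ(q0, □). By convention the machine halts and rejects.

After 2 steps, the tape (ignoring leading/trailing blanks) is: bac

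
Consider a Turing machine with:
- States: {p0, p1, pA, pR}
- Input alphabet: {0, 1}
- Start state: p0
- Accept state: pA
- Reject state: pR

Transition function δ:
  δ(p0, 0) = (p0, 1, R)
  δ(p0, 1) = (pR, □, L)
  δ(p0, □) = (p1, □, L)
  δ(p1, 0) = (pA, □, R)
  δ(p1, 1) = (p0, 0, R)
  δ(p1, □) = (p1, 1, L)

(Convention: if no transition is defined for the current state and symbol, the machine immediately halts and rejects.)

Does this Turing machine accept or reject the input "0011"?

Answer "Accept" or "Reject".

Execution trace:
Initial: [p0]0011
Step 1: δ(p0, 0) = (p0, 1, R) → 1[p0]011
Step 2: δ(p0, 0) = (p0, 1, R) → 11[p0]11
Step 3: δ(p0, 1) = (pR, □, L) → 1[pR]1□1

The machine reaches the reject state pR and halts.

Answer: Reject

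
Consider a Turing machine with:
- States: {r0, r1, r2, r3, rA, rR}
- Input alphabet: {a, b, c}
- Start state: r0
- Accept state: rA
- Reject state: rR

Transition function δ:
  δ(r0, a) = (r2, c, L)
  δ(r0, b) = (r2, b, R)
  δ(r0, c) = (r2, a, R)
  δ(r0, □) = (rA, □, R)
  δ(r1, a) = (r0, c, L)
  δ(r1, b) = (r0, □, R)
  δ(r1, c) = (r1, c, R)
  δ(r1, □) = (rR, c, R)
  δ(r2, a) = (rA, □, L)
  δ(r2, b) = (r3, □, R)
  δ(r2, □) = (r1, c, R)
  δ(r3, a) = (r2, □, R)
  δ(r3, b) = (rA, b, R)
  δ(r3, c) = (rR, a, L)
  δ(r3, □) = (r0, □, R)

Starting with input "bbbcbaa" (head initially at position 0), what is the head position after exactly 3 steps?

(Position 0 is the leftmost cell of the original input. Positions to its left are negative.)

Execution trace (head position shown):
Step 0: [r0]bbbcbaa  (head at position 0)
Step 1: move right → b[r2]bbcbaa  (head at position 1)
Step 2: move right → b□[r3]bcbaa  (head at position 2)
Step 3: move right → b□b[rA]cbaa  (head at position 3)

After 3 steps, the head is at position 3.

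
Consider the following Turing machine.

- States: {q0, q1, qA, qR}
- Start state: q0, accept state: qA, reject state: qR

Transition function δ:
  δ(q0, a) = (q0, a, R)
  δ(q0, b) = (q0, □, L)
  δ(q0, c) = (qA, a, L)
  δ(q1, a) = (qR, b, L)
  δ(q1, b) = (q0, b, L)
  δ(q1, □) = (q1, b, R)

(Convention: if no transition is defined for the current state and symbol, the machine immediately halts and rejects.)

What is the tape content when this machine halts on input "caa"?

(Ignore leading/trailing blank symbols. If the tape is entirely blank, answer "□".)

Execution trace:
Initial: [q0]caa
Step 1: δ(q0, c) = (qA, a, L) → [qA]□aaa

The machine reaches the accept state qA and halts.

Final tape (ignoring leading/trailing blanks): aaa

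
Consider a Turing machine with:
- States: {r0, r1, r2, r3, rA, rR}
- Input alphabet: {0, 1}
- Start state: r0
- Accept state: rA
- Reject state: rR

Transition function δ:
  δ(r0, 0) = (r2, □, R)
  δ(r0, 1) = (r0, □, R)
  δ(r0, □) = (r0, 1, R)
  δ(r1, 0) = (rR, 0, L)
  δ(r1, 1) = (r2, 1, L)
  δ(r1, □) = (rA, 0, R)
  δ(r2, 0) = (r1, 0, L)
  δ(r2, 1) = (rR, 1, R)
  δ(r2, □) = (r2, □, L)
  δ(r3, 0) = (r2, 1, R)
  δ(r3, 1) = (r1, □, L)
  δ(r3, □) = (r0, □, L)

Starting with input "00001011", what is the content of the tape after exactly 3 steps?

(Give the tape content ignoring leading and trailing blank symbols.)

Execution trace:
Initial: [r0]00001011
Step 1: δ(r0, 0) = (r2, □, R) → □[r2]0001011
Step 2: δ(r2, 0) = (r1, 0, L) → [r1]□0001011
Step 3: δ(r1, □) = (rA, 0, R) → 0[rA]0001011

The machine reaches the accept state rA and halts.

After 3 steps, the tape (ignoring leading/trailing blanks) is: 00001011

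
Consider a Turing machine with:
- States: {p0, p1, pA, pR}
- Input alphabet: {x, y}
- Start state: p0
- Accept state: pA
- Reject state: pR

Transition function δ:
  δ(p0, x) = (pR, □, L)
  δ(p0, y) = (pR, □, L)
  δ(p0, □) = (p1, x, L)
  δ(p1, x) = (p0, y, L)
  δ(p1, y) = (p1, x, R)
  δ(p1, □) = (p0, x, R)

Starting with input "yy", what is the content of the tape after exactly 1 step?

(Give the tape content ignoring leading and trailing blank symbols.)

Execution trace:
Initial: [p0]yy
Step 1: δ(p0, y) = (pR, □, L) → [pR]□□y

The machine reaches the reject state pR and halts.

After 1 step, the tape (ignoring leading/trailing blanks) is: y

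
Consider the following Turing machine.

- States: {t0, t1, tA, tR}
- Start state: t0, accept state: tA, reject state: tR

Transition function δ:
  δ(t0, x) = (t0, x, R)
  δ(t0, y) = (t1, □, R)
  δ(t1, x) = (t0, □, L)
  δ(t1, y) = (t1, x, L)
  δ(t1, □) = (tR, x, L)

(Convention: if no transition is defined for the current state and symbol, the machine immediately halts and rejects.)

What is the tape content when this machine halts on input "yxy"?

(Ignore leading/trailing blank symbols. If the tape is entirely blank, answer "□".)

Execution trace:
Initial: [t0]yxy
Step 1: δ(t0, y) = (t1, □, R) → □[t1]xy
Step 2: δ(t1, x) = (t0, □, L) → [t0]□□y

No transition is defined for δ(t0, □). By convention the machine halts and rejects.

Final tape (ignoring leading/trailing blanks): y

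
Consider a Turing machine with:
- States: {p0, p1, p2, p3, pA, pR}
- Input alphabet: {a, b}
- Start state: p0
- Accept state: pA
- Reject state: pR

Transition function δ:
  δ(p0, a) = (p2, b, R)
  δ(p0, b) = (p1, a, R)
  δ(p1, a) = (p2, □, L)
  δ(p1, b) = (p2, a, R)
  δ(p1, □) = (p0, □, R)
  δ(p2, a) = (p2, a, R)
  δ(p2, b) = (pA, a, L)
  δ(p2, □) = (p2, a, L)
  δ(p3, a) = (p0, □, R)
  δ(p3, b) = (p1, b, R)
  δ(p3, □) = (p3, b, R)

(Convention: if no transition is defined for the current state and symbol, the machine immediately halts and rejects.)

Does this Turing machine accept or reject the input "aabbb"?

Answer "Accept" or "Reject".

Execution trace:
Initial: [p0]aabbb
Step 1: δ(p0, a) = (p2, b, R) → b[p2]abbb
Step 2: δ(p2, a) = (p2, a, R) → ba[p2]bbb
Step 3: δ(p2, b) = (pA, a, L) → b[pA]aabb

The machine reaches the accept state pA and halts.

Answer: Accept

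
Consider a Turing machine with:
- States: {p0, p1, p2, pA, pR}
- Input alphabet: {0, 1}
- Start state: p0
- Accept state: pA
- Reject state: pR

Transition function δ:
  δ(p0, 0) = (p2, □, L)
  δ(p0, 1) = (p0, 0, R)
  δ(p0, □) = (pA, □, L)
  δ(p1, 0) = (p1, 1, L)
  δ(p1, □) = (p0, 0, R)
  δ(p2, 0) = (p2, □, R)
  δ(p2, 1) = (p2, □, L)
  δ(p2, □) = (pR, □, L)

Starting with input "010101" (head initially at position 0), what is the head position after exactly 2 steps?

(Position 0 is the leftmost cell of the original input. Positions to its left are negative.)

Execution trace (head position shown):
Step 0: [p0]010101  (head at position 0)
Step 1: move left → [p2]□□10101  (head at position -1)
Step 2: move left → [pR]□□□10101  (head at position -2)

After 2 steps, the head is at position -2.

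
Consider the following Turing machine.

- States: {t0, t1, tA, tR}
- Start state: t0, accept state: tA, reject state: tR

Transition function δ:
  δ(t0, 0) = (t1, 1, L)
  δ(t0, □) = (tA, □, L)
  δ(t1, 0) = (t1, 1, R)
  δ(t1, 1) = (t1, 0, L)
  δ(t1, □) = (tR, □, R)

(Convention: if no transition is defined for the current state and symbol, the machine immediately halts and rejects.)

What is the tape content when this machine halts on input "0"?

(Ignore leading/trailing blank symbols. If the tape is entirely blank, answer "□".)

Execution trace:
Initial: [t0]0
Step 1: δ(t0, 0) = (t1, 1, L) → [t1]□1
Step 2: δ(t1, □) = (tR, □, R) → □[tR]1

The machine reaches the reject state tR and halts.

Final tape (ignoring leading/trailing blanks): 1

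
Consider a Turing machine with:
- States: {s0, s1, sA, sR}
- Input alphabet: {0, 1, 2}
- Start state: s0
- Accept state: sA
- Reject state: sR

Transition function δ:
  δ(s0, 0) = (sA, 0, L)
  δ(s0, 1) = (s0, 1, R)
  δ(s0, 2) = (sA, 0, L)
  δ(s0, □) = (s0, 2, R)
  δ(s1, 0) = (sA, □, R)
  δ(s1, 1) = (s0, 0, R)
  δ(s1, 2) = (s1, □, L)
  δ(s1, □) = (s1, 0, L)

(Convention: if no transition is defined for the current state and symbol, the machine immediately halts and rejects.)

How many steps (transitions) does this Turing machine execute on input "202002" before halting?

Execution trace:
Initial: [s0]202002
Step 1: δ(s0, 2) = (sA, 0, L) → [sA]□002002

The machine reaches the accept state sA and halts.

The machine executed 1 step before halting.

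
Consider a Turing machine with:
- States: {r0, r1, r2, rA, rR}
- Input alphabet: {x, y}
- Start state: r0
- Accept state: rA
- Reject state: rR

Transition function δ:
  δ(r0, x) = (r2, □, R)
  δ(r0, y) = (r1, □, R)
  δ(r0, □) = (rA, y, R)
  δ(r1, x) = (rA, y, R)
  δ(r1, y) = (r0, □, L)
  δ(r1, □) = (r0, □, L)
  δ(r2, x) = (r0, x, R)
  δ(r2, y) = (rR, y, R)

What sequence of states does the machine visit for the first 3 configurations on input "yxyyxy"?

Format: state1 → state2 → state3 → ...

Execution trace:
Initial: [r0]yxyyxy
Step 1: δ(r0, y) = (r1, □, R) → □[r1]xyyxy
Step 2: δ(r1, x) = (rA, y, R) → □y[rA]yyxy

The machine reaches the accept state rA and halts.

State sequence: r0 → r1 → rA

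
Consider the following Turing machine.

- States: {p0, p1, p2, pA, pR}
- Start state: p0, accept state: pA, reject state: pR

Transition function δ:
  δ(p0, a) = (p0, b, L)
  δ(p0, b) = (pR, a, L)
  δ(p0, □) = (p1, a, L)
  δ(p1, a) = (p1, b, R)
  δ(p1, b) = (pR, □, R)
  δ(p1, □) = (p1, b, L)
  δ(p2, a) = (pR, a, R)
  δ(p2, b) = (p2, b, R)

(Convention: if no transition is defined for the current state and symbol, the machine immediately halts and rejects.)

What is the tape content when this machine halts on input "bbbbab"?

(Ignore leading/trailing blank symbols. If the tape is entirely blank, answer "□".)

Execution trace:
Initial: [p0]bbbbab
Step 1: δ(p0, b) = (pR, a, L) → [pR]□abbbab

The machine reaches the reject state pR and halts.

Final tape (ignoring leading/trailing blanks): abbbab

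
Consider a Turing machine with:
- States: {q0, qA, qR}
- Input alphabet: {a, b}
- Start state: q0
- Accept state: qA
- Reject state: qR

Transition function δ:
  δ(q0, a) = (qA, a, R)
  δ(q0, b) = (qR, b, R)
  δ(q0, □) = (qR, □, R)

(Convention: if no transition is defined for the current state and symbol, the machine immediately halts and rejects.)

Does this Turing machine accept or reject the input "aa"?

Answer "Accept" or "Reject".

Execution trace:
Initial: [q0]aa
Step 1: δ(q0, a) = (qA, a, R) → a[qA]a

The machine reaches the accept state qA and halts.

Answer: Accept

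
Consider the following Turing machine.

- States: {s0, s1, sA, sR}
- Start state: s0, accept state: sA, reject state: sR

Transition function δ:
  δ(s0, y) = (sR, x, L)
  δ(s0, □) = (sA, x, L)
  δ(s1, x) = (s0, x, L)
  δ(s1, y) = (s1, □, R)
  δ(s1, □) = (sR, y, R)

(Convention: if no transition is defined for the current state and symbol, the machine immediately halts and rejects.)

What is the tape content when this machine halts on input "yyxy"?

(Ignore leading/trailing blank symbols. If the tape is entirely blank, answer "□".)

Execution trace:
Initial: [s0]yyxy
Step 1: δ(s0, y) = (sR, x, L) → [sR]□xyxy

The machine reaches the reject state sR and halts.

Final tape (ignoring leading/trailing blanks): xyxy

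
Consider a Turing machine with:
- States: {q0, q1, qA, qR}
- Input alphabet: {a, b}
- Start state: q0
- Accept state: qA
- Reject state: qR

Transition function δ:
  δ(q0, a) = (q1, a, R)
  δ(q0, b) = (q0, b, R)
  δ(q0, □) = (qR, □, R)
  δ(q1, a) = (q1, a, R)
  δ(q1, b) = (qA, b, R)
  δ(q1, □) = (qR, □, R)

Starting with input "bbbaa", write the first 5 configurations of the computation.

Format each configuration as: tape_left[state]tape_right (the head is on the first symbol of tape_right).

Transitions applied:
Step 1: δ(q0, b) = (q0, b, R)
Step 2: δ(q0, b) = (q0, b, R)
Step 3: δ(q0, b) = (q0, b, R)
Step 4: δ(q0, a) = (q1, a, R)

The first 5 configurations are:
[q0]bbbaa ⊢ b[q0]bbaa ⊢ bb[q0]baa ⊢ bbb[q0]aa ⊢ bbba[q1]a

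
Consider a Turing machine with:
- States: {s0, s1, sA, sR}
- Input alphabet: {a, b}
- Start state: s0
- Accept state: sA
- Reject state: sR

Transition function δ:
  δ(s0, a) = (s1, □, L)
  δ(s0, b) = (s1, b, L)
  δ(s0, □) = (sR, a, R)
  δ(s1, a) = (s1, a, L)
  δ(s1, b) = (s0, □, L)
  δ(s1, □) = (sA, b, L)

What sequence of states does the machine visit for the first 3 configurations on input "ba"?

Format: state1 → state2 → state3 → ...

Execution trace:
Initial: [s0]ba
Step 1: δ(s0, b) = (s1, b, L) → [s1]□ba
Step 2: δ(s1, □) = (sA, b, L) → [sA]□bba

The machine reaches the accept state sA and halts.

State sequence: s0 → s1 → sA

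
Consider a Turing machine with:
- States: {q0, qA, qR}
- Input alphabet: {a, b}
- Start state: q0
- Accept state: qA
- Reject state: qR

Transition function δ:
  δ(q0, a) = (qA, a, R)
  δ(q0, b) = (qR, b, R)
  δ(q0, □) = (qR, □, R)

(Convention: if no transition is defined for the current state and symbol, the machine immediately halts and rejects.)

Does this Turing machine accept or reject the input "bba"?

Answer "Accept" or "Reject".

Execution trace:
Initial: [q0]bba
Step 1: δ(q0, b) = (qR, b, R) → b[qR]ba

The machine reaches the reject state qR and halts.

Answer: Reject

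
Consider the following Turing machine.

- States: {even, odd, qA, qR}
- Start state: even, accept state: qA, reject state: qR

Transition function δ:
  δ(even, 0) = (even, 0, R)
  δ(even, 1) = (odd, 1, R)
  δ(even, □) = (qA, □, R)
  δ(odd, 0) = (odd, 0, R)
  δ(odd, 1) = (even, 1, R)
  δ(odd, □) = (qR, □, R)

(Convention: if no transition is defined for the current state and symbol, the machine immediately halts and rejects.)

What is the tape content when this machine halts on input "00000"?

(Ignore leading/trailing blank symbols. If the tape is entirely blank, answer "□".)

Execution trace:
Initial: [even]00000
Step 1: δ(even, 0) = (even, 0, R) → 0[even]0000
Step 2: δ(even, 0) = (even, 0, R) → 00[even]000
Step 3: δ(even, 0) = (even, 0, R) → 000[even]00
Step 4: δ(even, 0) = (even, 0, R) → 0000[even]0
Step 5: δ(even, 0) = (even, 0, R) → 00000[even]□
Step 6: δ(even, □) = (qA, □, R) → 00000□[qA]□

The machine reaches the accept state qA and halts.

Final tape (ignoring leading/trailing blanks): 00000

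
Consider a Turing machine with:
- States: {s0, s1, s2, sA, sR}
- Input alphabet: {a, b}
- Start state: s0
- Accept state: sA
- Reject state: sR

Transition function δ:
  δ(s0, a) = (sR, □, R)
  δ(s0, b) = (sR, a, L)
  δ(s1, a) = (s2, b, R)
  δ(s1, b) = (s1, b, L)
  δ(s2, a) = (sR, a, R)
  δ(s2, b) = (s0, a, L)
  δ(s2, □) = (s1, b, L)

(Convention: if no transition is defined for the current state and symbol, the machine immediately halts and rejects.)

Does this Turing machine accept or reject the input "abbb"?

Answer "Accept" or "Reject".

Execution trace:
Initial: [s0]abbb
Step 1: δ(s0, a) = (sR, □, R) → □[sR]bbb

The machine reaches the reject state sR and halts.

Answer: Reject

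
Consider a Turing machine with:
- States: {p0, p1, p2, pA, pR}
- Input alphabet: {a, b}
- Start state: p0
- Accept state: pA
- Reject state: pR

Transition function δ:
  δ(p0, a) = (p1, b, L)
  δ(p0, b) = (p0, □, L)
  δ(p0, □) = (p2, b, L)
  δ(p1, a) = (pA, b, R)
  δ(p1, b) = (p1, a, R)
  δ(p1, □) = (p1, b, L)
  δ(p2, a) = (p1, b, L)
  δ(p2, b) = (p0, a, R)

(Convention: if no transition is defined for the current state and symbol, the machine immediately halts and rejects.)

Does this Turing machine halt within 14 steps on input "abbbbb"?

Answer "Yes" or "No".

Execution trace:
Initial: [p0]abbbbb
Step 1: δ(p0, a) = (p1, b, L) → [p1]□bbbbbb
Step 2: δ(p1, □) = (p1, b, L) → [p1]□bbbbbbb
Step 3: δ(p1, □) = (p1, b, L) → [p1]□bbbbbbbb
Step 4: δ(p1, □) = (p1, b, L) → [p1]□bbbbbbbbb
Step 5: δ(p1, □) = (p1, b, L) → [p1]□bbbbbbbbbb
Step 6: δ(p1, □) = (p1, b, L) → [p1]□bbbbbbbbbbb
Step 7: δ(p1, □) = (p1, b, L) → [p1]□bbbbbbbbbbbb
Step 8: δ(p1, □) = (p1, b, L) → [p1]□bbbbbbbbbbbbb
Step 9: δ(p1, □) = (p1, b, L) → [p1]□bbbbbbbbbbbbbb
Step 10: δ(p1, □) = (p1, b, L) → [p1]□bbbbbbbbbbbbbbb
Step 11: δ(p1, □) = (p1, b, L) → [p1]□bbbbbbbbbbbbbbbb
Step 12: δ(p1, □) = (p1, b, L) → [p1]□bbbbbbbbbbbbbbbbb
Step 13: δ(p1, □) = (p1, b, L) → [p1]□bbbbbbbbbbbbbbbbbb
Step 14: δ(p1, □) = (p1, b, L) → [p1]□bbbbbbbbbbbbbbbbbbb

The machine has not reached a halting state after 14 steps.
The machine did not halt within the 14-step bound.

Answer: No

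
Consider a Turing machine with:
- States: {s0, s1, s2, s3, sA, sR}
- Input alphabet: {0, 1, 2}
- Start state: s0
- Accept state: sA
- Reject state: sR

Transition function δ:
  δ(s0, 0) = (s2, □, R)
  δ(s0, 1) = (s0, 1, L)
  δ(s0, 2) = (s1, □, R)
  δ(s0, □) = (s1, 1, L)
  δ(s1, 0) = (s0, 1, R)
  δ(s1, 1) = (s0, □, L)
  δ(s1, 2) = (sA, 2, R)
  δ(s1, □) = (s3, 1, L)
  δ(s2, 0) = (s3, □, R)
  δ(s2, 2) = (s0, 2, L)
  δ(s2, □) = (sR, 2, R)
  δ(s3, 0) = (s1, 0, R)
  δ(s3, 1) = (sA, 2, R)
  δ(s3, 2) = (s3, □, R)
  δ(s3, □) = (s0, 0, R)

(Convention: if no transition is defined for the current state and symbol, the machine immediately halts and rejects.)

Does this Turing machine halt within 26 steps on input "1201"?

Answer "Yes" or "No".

Execution trace:
Initial: [s0]1201
Step 1: δ(s0, 1) = (s0, 1, L) → [s0]□1201
Step 2: δ(s0, □) = (s1, 1, L) → [s1]□11201
Step 3: δ(s1, □) = (s3, 1, L) → [s3]□111201
Step 4: δ(s3, □) = (s0, 0, R) → 0[s0]111201
Step 5: δ(s0, 1) = (s0, 1, L) → [s0]0111201
Step 6: δ(s0, 0) = (s2, □, R) → □[s2]111201

No transition is defined for δ(s2, 1). By convention the machine halts and rejects.
The machine halted after 6 steps (within the 26-step bound).

Answer: Yes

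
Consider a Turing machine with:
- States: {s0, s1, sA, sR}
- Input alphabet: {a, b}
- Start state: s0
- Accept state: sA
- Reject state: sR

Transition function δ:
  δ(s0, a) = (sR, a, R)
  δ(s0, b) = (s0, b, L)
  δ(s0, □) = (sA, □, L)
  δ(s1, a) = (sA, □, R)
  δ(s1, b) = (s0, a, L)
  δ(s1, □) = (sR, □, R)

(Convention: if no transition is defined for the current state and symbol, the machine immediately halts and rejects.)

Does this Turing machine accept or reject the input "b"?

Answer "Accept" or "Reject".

Execution trace:
Initial: [s0]b
Step 1: δ(s0, b) = (s0, b, L) → [s0]□b
Step 2: δ(s0, □) = (sA, □, L) → [sA]□□b

The machine reaches the accept state sA and halts.

Answer: Accept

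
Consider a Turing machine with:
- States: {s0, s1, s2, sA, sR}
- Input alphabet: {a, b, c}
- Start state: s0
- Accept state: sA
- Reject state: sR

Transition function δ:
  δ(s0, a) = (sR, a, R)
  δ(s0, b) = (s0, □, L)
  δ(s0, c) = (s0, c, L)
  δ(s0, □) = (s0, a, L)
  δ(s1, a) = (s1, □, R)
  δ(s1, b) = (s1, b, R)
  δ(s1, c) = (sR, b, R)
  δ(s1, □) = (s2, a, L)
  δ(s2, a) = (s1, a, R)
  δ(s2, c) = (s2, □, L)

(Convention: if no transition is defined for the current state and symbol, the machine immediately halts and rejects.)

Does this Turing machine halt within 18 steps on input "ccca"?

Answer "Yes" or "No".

Execution trace:
Initial: [s0]ccca
Step 1: δ(s0, c) = (s0, c, L) → [s0]□ccca
Step 2: δ(s0, □) = (s0, a, L) → [s0]□accca
Step 3: δ(s0, □) = (s0, a, L) → [s0]□aaccca
Step 4: δ(s0, □) = (s0, a, L) → [s0]□aaaccca
Step 5: δ(s0, □) = (s0, a, L) → [s0]□aaaaccca
Step 6: δ(s0, □) = (s0, a, L) → [s0]□aaaaaccca
Step 7: δ(s0, □) = (s0, a, L) → [s0]□aaaaaaccca
Step 8: δ(s0, □) = (s0, a, L) → [s0]□aaaaaaaccca
Step 9: δ(s0, □) = (s0, a, L) → [s0]□aaaaaaaaccca
Step 10: δ(s0, □) = (s0, a, L) → [s0]□aaaaaaaaaccca
Step 11: δ(s0, □) = (s0, a, L) → [s0]□aaaaaaaaaaccca
Step 12: δ(s0, □) = (s0, a, L) → [s0]□aaaaaaaaaaaccca
Step 13: δ(s0, □) = (s0, a, L) → [s0]□aaaaaaaaaaaaccca
Step 14: δ(s0, □) = (s0, a, L) → [s0]□aaaaaaaaaaaaaccca
Step 15: δ(s0, □) = (s0, a, L) → [s0]□aaaaaaaaaaaaaaccca
Step 16: δ(s0, □) = (s0, a, L) → [s0]□aaaaaaaaaaaaaaaccca
Step 17: δ(s0, □) = (s0, a, L) → [s0]□aaaaaaaaaaaaaaaaccca
Step 18: δ(s0, □) = (s0, a, L) → [s0]□aaaaaaaaaaaaaaaaaccca

The machine has not reached a halting state after 18 steps.
The machine did not halt within the 18-step bound.

Answer: No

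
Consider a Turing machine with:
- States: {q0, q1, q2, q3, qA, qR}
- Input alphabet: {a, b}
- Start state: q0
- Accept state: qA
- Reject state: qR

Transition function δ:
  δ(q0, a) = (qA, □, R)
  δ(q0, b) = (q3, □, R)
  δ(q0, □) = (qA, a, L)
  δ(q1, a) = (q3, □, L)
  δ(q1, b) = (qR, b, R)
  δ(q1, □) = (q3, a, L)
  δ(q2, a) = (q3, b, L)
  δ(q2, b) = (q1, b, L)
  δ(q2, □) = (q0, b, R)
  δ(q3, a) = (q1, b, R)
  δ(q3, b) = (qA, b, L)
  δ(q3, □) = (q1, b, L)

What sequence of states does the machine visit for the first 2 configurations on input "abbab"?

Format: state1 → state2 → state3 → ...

Execution trace:
Initial: [q0]abbab
Step 1: δ(q0, a) = (qA, □, R) → □[qA]bbab

The machine reaches the accept state qA and halts.

State sequence: q0 → qA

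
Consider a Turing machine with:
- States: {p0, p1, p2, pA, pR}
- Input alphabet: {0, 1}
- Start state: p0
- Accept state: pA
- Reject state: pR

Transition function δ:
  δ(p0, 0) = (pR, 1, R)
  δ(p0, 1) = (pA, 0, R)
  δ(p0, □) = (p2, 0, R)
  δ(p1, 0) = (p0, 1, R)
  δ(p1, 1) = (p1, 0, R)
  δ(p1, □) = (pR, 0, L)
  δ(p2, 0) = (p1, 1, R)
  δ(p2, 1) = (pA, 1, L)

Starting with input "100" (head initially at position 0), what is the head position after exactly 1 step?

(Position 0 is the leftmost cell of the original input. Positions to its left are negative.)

Execution trace (head position shown):
Step 0: [p0]100  (head at position 0)
Step 1: move right → 0[pA]00  (head at position 1)

After 1 step, the head is at position 1.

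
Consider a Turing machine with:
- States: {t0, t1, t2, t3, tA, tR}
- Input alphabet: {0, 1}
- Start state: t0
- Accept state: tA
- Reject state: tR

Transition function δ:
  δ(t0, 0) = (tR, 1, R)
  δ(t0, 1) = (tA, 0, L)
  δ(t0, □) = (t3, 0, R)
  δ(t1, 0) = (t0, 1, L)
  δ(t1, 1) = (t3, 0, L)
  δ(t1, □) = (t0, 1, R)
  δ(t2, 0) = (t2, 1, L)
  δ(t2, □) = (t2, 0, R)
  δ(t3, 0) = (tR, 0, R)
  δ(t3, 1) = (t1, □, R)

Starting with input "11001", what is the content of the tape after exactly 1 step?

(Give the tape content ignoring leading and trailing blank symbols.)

Execution trace:
Initial: [t0]11001
Step 1: δ(t0, 1) = (tA, 0, L) → [tA]□01001

The machine reaches the accept state tA and halts.

After 1 step, the tape (ignoring leading/trailing blanks) is: 01001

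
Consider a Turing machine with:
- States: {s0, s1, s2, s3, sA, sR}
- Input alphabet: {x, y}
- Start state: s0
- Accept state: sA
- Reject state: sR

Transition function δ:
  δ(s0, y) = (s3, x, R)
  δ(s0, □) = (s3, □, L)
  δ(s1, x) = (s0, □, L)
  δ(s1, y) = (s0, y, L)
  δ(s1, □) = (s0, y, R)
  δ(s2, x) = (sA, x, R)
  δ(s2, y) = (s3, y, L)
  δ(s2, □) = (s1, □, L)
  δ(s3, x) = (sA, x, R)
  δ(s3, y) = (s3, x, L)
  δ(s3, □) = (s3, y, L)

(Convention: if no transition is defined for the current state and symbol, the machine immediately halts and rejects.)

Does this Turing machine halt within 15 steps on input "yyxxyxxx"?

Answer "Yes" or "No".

Execution trace:
Initial: [s0]yyxxyxxx
Step 1: δ(s0, y) = (s3, x, R) → x[s3]yxxyxxx
Step 2: δ(s3, y) = (s3, x, L) → [s3]xxxxyxxx
Step 3: δ(s3, x) = (sA, x, R) → x[sA]xxxyxxx

The machine reaches the accept state sA and halts.
The machine halted after 3 steps (within the 15-step bound).

Answer: Yes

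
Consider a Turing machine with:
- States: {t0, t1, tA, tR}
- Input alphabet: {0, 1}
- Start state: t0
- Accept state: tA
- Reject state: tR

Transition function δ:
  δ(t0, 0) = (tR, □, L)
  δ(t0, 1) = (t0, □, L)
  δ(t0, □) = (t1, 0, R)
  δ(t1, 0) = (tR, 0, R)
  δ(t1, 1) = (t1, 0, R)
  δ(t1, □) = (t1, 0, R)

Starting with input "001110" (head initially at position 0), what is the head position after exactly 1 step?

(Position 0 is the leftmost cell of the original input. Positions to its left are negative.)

Execution trace (head position shown):
Step 0: [t0]001110  (head at position 0)
Step 1: move left → [tR]□□01110  (head at position -1)

After 1 step, the head is at position -1.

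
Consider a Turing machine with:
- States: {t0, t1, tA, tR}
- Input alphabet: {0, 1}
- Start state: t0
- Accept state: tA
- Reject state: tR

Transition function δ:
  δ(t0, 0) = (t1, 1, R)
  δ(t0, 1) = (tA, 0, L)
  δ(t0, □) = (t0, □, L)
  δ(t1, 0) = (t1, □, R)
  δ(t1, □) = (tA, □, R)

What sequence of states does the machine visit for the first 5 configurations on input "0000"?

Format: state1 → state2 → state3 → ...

Execution trace:
Initial: [t0]0000
Step 1: δ(t0, 0) = (t1, 1, R) → 1[t1]000
Step 2: δ(t1, 0) = (t1, □, R) → 1□[t1]00
Step 3: δ(t1, 0) = (t1, □, R) → 1□□[t1]0
Step 4: δ(t1, 0) = (t1, □, R) → 1□□□[t1]□

State sequence: t0 → t1 → t1 → t1 → t1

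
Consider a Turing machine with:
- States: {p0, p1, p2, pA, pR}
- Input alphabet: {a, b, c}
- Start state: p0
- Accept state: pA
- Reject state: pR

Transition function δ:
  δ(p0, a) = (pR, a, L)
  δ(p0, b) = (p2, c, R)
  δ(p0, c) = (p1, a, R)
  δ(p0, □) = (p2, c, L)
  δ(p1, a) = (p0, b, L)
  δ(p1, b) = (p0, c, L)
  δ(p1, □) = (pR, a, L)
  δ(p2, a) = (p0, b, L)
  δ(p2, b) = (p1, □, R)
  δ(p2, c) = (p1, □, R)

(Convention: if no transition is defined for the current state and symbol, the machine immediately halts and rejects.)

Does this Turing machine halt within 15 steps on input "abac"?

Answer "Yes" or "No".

Execution trace:
Initial: [p0]abac
Step 1: δ(p0, a) = (pR, a, L) → [pR]□abac

The machine reaches the reject state pR and halts.
The machine halted after 1 step (within the 15-step bound).

Answer: Yes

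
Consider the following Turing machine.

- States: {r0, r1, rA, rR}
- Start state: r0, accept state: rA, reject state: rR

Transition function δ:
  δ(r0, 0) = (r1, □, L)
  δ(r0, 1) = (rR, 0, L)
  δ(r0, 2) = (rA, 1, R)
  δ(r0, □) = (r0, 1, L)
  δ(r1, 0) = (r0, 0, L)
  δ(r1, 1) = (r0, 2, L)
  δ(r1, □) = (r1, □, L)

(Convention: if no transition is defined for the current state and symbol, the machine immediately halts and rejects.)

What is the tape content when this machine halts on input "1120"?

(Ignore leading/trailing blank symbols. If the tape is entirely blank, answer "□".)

Execution trace:
Initial: [r0]1120
Step 1: δ(r0, 1) = (rR, 0, L) → [rR]□0120

The machine reaches the reject state rR and halts.

Final tape (ignoring leading/trailing blanks): 0120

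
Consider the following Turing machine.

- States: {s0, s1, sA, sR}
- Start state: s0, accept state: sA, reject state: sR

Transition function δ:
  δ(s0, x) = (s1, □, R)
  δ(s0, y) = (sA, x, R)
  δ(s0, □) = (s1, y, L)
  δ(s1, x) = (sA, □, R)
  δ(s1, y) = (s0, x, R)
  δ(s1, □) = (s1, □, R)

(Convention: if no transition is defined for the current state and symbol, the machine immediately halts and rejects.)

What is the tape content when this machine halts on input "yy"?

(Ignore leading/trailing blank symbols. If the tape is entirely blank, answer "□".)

Execution trace:
Initial: [s0]yy
Step 1: δ(s0, y) = (sA, x, R) → x[sA]y

The machine reaches the accept state sA and halts.

Final tape (ignoring leading/trailing blanks): xy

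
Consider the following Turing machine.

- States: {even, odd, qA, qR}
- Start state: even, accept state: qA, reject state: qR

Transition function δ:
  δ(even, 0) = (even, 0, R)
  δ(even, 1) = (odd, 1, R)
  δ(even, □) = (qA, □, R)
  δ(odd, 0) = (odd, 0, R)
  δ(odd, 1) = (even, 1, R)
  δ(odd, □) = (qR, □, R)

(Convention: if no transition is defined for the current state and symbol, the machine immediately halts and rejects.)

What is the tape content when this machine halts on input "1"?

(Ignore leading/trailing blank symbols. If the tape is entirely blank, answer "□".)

Execution trace:
Initial: [even]1
Step 1: δ(even, 1) = (odd, 1, R) → 1[odd]□
Step 2: δ(odd, □) = (qR, □, R) → 1□[qR]□

The machine reaches the reject state qR and halts.

Final tape (ignoring leading/trailing blanks): 1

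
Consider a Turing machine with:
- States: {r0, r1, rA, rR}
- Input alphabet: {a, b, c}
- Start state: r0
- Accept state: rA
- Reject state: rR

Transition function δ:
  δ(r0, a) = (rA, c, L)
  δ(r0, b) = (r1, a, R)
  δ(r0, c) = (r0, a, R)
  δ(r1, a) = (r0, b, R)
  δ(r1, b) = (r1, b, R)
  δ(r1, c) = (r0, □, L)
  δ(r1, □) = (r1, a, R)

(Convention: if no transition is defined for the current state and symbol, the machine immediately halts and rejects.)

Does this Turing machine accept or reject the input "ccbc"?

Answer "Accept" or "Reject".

Execution trace:
Initial: [r0]ccbc
Step 1: δ(r0, c) = (r0, a, R) → a[r0]cbc
Step 2: δ(r0, c) = (r0, a, R) → aa[r0]bc
Step 3: δ(r0, b) = (r1, a, R) → aaa[r1]c
Step 4: δ(r1, c) = (r0, □, L) → aa[r0]a□
Step 5: δ(r0, a) = (rA, c, L) → a[rA]ac□

The machine reaches the accept state rA and halts.

Answer: Accept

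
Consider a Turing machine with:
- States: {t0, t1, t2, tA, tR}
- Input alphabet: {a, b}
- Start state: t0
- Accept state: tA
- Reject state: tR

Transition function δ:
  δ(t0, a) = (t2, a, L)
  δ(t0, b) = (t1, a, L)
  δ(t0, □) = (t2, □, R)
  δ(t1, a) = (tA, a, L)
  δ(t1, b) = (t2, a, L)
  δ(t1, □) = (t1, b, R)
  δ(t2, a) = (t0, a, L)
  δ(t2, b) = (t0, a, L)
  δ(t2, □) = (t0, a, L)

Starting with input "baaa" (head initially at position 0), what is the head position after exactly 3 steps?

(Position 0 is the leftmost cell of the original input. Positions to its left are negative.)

Execution trace (head position shown):
Step 0: [t0]baaa  (head at position 0)
Step 1: move left → [t1]□aaaa  (head at position -1)
Step 2: move right → b[t1]aaaa  (head at position 0)
Step 3: move left → [tA]baaaa  (head at position -1)

After 3 steps, the head is at position -1.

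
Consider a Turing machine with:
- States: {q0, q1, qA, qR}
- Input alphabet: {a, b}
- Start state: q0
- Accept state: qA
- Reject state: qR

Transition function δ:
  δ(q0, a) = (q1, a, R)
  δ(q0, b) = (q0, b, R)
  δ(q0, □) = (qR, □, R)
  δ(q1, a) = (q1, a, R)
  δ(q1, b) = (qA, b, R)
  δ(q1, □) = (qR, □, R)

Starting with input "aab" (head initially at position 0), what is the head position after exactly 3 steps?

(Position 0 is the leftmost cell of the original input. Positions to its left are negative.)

Execution trace (head position shown):
Step 0: [q0]aab  (head at position 0)
Step 1: move right → a[q1]ab  (head at position 1)
Step 2: move right → aa[q1]b  (head at position 2)
Step 3: move right → aab[qA]□  (head at position 3)

After 3 steps, the head is at position 3.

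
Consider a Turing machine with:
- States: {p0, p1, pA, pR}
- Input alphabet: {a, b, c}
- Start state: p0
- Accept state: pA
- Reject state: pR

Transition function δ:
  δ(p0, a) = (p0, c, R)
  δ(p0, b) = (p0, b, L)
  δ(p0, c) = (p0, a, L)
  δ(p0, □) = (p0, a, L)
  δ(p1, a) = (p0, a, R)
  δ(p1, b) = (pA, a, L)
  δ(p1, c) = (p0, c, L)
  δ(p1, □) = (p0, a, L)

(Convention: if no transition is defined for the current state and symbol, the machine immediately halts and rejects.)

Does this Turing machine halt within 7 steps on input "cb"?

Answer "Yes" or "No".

Execution trace:
Initial: [p0]cb
Step 1: δ(p0, c) = (p0, a, L) → [p0]□ab
Step 2: δ(p0, □) = (p0, a, L) → [p0]□aab
Step 3: δ(p0, □) = (p0, a, L) → [p0]□aaab
Step 4: δ(p0, □) = (p0, a, L) → [p0]□aaaab
Step 5: δ(p0, □) = (p0, a, L) → [p0]□aaaaab
Step 6: δ(p0, □) = (p0, a, L) → [p0]□aaaaaab
Step 7: δ(p0, □) = (p0, a, L) → [p0]□aaaaaaab

The machine has not reached a halting state after 7 steps.
The machine did not halt within the 7-step bound.

Answer: No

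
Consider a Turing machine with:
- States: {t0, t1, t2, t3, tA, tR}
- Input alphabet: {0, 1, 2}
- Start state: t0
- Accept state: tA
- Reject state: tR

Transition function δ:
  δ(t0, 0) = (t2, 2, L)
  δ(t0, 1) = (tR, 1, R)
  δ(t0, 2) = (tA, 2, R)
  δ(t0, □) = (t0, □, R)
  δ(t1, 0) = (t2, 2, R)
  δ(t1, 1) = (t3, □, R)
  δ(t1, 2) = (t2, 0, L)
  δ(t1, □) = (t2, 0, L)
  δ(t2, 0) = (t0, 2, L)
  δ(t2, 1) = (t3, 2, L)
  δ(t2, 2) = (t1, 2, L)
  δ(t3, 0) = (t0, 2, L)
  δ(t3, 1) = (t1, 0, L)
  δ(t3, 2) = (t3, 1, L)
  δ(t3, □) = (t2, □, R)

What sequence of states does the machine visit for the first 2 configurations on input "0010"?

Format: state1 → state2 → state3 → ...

Execution trace:
Initial: [t0]0010
Step 1: δ(t0, 0) = (t2, 2, L) → [t2]□2010

No transition is defined for δ(t2, □). By convention the machine halts and rejects.

State sequence: t0 → t2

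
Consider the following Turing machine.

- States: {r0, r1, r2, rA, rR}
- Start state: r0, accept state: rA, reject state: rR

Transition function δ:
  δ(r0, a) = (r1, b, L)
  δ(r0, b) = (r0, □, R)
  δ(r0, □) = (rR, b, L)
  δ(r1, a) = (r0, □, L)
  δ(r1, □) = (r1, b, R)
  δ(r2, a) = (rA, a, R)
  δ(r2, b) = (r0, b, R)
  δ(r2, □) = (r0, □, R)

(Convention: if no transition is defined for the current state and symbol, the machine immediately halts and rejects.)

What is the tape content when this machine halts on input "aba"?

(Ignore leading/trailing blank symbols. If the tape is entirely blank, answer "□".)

Execution trace:
Initial: [r0]aba
Step 1: δ(r0, a) = (r1, b, L) → [r1]□bba
Step 2: δ(r1, □) = (r1, b, R) → b[r1]bba

No transition is defined for δ(r1, b). By convention the machine halts and rejects.

Final tape (ignoring leading/trailing blanks): bbba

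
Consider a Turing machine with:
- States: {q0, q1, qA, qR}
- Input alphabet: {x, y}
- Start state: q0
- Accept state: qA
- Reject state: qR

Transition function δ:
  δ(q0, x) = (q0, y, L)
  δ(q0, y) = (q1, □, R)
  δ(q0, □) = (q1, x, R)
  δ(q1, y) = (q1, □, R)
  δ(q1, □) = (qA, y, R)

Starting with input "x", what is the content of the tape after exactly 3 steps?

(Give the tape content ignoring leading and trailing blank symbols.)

Execution trace:
Initial: [q0]x
Step 1: δ(q0, x) = (q0, y, L) → [q0]□y
Step 2: δ(q0, □) = (q1, x, R) → x[q1]y
Step 3: δ(q1, y) = (q1, □, R) → x□[q1]□

After 3 steps, the tape (ignoring leading/trailing blanks) is: x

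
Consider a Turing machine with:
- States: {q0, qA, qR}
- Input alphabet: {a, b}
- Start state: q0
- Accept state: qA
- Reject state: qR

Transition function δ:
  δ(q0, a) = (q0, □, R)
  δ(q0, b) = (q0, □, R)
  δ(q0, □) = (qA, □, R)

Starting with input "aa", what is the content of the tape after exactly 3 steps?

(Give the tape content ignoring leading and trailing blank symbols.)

Execution trace:
Initial: [q0]aa
Step 1: δ(q0, a) = (q0, □, R) → □[q0]a
Step 2: δ(q0, a) = (q0, □, R) → □□[q0]□
Step 3: δ(q0, □) = (qA, □, R) → □□□[qA]□

The machine reaches the accept state qA and halts.

After 3 steps, the tape (ignoring leading/trailing blanks) is: □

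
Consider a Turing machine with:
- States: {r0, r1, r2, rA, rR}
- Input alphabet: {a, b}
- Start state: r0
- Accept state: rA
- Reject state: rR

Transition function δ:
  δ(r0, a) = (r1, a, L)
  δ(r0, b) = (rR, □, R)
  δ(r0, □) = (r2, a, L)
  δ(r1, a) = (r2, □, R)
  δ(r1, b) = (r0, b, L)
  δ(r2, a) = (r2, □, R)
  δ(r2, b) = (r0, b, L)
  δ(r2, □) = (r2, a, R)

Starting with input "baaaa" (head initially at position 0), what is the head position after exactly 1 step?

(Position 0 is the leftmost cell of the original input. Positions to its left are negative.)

Execution trace (head position shown):
Step 0: [r0]baaaa  (head at position 0)
Step 1: move right → □[rR]aaaa  (head at position 1)

After 1 step, the head is at position 1.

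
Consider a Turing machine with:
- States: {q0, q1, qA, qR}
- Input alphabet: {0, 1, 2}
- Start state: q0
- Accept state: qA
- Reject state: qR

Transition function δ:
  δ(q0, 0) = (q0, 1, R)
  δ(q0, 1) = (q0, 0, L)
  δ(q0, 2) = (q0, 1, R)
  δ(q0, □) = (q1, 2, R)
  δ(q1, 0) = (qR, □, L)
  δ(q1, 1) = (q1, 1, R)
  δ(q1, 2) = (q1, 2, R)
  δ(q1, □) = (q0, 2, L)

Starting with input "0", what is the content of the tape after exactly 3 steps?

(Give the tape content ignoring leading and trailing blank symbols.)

Execution trace:
Initial: [q0]0
Step 1: δ(q0, 0) = (q0, 1, R) → 1[q0]□
Step 2: δ(q0, □) = (q1, 2, R) → 12[q1]□
Step 3: δ(q1, □) = (q0, 2, L) → 1[q0]22

After 3 steps, the tape (ignoring leading/trailing blanks) is: 122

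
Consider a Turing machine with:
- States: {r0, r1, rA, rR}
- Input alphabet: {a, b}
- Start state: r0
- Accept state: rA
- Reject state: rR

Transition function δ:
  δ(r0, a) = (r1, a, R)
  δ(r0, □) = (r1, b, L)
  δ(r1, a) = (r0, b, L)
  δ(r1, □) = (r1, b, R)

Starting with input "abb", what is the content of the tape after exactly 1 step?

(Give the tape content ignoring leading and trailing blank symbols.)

Execution trace:
Initial: [r0]abb
Step 1: δ(r0, a) = (r1, a, R) → a[r1]bb

No transition is defined for δ(r1, b). By convention the machine halts and rejects.

After 1 step, the tape (ignoring leading/trailing blanks) is: abb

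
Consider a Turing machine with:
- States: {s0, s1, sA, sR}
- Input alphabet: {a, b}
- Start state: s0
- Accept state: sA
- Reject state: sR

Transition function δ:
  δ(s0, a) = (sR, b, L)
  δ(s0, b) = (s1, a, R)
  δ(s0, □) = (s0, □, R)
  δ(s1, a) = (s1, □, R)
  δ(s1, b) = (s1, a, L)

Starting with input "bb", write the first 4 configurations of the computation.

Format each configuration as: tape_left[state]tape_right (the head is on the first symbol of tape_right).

Transitions applied:
Step 1: δ(s0, b) = (s1, a, R)
Step 2: δ(s1, b) = (s1, a, L)
Step 3: δ(s1, a) = (s1, □, R)

The first 4 configurations are:
[s0]bb ⊢ a[s1]b ⊢ [s1]aa ⊢ □[s1]a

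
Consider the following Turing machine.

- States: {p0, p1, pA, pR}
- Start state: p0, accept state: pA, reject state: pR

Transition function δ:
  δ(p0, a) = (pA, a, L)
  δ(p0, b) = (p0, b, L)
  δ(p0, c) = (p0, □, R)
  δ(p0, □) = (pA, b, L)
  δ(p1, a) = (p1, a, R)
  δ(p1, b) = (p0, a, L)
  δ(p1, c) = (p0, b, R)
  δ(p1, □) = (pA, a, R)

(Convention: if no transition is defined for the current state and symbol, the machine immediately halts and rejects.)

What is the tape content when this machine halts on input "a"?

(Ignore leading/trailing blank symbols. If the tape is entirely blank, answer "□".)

Execution trace:
Initial: [p0]a
Step 1: δ(p0, a) = (pA, a, L) → [pA]□a

The machine reaches the accept state pA and halts.

Final tape (ignoring leading/trailing blanks): a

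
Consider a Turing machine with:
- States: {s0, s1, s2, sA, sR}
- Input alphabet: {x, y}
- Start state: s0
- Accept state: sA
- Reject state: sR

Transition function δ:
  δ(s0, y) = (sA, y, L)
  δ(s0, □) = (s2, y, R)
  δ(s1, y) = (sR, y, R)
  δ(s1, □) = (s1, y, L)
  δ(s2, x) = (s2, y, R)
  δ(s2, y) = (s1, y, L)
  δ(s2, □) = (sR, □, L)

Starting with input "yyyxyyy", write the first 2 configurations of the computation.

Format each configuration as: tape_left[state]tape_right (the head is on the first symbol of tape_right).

Transitions applied:
Step 1: δ(s0, y) = (sA, y, L)

The first 2 configurations are:
[s0]yyyxyyy ⊢ [sA]□yyyxyyy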